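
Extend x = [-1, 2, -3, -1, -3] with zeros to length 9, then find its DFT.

Original 5-point DFT: [-6, 1.9271-3.5797i, -1.4271-4.8410i, -1.4271+4.8410i, 1.9271+3.5797i]
Zero-padded 9-point DFT provides frequency interpolation.

DFT_9([x, 0, ...]) = [-6, 3.3302+3.5609i, 0.3682-3.7379i, -1.7321i, -5.1985-4.7008i, -5.1985+4.7008i, 1.7321i, 0.3682+3.7379i, 3.3302-3.5609i]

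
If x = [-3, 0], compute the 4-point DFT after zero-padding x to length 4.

Original 2-point DFT: [-3, -3]
Zero-padded 4-point DFT provides frequency interpolation.

DFT_4([x, 0, ...]) = [-3, -3, -3, -3]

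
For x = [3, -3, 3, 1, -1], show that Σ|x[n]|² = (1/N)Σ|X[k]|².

Time domain:
Σ|x[n]|² = |3|² + |-3|² + |3|² + |1|² + |-1|² = 29.0000

Frequency domain:
(1/5)Σ|X[k]|² = (1/5)(|3|² + |-1.4721+0.7265i|² + |7.4721+3.0777i|² + |7.4721-3.0777i|² + |-1.4721-0.7265i|²) = (1/5)·145.0000 = 29.0000

Both sides agree, confirming Parseval's theorem.

Σ|x[n]|² = (1/N)Σ|X[k]|² = 29.0000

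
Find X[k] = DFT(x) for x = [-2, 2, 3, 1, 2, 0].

X[k] = Σ(n=0 to 5) x[n] · ω_6^(nk)
where ω_6 = e^(-2πi/6)

Computing each X[k]:
X[0] = 6
X[1] = -4.5000-2.5981i
X[2] = -4.5000-0.8660i
X[3] = 0
X[4] = -4.5000+0.8660i
X[5] = -4.5000+2.5981i

X = [6, -4.5000-2.5981i, -4.5000-0.8660i, 0, -4.5000+0.8660i, -4.5000+2.5981i]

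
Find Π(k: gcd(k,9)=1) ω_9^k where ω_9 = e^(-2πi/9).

The primitive 9th roots of unity are ω_9^k for k coprime to 9: k ∈ {1, 2, 4, 5, 7, 8}
Their product equals the constant term of the cyclotomic polynomial Φ_9(x) up to sign.
For n ≥ 3, the product of all primitive nth roots of unity is 1. (For n=1 it is 1; for n=2 it is -1.)

1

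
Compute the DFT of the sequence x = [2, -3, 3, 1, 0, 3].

X[k] = Σ(n=0 to 5) x[n] · ω_6^(nk)
where ω_6 = e^(-2πi/6)

Computing each X[k]:
X[0] = 6
X[1] = -0.5000+2.5981i
X[2] = 1.5000+7.7942i
X[3] = 4
X[4] = 1.5000-7.7942i
X[5] = -0.5000-2.5981i

X = [6, -0.5000+2.5981i, 1.5000+7.7942i, 4, 1.5000-7.7942i, -0.5000-2.5981i]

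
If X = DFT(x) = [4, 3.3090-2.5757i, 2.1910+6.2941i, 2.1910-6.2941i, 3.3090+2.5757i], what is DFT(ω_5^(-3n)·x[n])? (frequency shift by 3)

Modulation property: DFT(ω_5^(-3n)·x[n]) = X[(k-3) mod 5], so circularly shift X by 3 positions.

X[k-3] = [2.1910+6.2941i, 2.1910-6.2941i, 3.3090+2.5757i, 4, 3.3090-2.5757i]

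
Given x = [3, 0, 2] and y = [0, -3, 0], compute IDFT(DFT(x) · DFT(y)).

(x ⊛ y)[n] = Σ(m=0 to 2) x[m] · y[(n-m) mod 3]

Computing each output sample:
(x ⊛ y)[0] = -6
(x ⊛ y)[1] = -9
(x ⊛ y)[2] = 0

x ⊛ y = [-6, -9, 0]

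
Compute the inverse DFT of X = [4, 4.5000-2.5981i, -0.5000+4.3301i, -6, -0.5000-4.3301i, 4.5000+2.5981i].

x[n] = (1/6) Σ(k=0 to 5) X[k] · e^(2πikn/6)

Computing each x[n]:
x[0] = 1
x[1] = 2
x[2] = 1
x[3] = 0
x[4] = -3
x[5] = 3

x = [1, 2, 1, 0, -3, 3]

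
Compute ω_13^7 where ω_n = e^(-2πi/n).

ω_13^7 = e^(-2πi·7/13)
= cos(-2π·7/13) + i·sin(-2π·7/13)
= cos(-14π/13) + i·sin(-14π/13)

ω_13^7 = cos(-14π/13) + i·sin(-14π/13) = -0.9709+0.2393i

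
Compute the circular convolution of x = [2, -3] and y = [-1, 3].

(x ⊛ y)[n] = Σ(m=0 to 1) x[m] · y[(n-m) mod 2]

Computing each output sample:
(x ⊛ y)[0] = -11
(x ⊛ y)[1] = 9

x ⊛ y = [-11, 9]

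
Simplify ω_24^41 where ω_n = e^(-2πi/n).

Since ω_24^24 = 1, powers reduce modulo 24.
41 mod 24 = 17
So ω_24^41 = ω_24^17 = e^(-2πi·17/24)

ω_24^41 = ω_24^17 = -0.2588+0.9659i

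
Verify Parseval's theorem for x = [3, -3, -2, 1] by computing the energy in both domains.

Time domain:
Σ|x[n]|² = |3|² + |-3|² + |-2|² + |1|² = 23.0000

Frequency domain:
(1/4)Σ|X[k]|² = (1/4)(|-1|² + |5+4i|² + |3|² + |5-4i|²) = (1/4)·92.0000 = 23.0000

Both sides agree, confirming Parseval's theorem.

Σ|x[n]|² = (1/N)Σ|X[k]|² = 23.0000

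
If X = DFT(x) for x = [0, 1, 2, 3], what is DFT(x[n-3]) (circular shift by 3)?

Time shift by 3: X_shifted[k] = ω_4^(3k) · X[k]
Shifted x = [1, 2, 3, 0]

DFT(x[n-3]) = [6, -2-2i, 2, -2+2i]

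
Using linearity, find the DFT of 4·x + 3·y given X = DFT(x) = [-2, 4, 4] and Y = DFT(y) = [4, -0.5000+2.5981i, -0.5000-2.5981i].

By linearity: DFT(4x + 3y) = 4·DFT(x) + 3·DFT(y)
= 4·[-2, 4, 4] + 3·[4, -0.5000+2.5981i, -0.5000-2.5981i]

Computing element-wise:
Z[0] = 4·(-2) + 3·(4) = 4
Z[1] = 4·(4) + 3·(-0.5000+2.5981i) = 14.5000+7.7943i
Z[2] = 4·(4) + 3·(-0.5000-2.5981i) = 14.5000-7.7943i

DFT(4x + 3y) = 4·X + 3·Y = [4, 14.5000+7.7943i, 14.5000-7.7943i]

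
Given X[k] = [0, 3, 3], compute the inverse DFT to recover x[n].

x[n] = (1/3) Σ(k=0 to 2) X[k] · e^(2πikn/3)

Computing each x[n]:
x[0] = 2
x[1] = -1
x[2] = -1

x = [2, -1, -1]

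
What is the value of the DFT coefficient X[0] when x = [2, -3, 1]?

X[0] = Σ(n=0 to 2) x[n] · ω_3^0 = Σ x[n]
= (2) + (-3) + (1)

X[0] = 0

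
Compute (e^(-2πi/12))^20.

Since ω_12^12 = 1, powers reduce modulo 12.
20 mod 12 = 8
So ω_12^20 = ω_12^8 = e^(-2πi·8/12)

ω_12^20 = ω_12^8 = -0.5000+0.8660i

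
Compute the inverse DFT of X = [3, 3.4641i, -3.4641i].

x[n] = (1/3) Σ(k=0 to 2) X[k] · e^(2πikn/3)

Computing each x[n]:
x[0] = 1
x[1] = -1
x[2] = 3

x = [1, -1, 3]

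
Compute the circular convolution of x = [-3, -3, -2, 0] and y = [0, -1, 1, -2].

(x ⊛ y)[n] = Σ(m=0 to 3) x[m] · y[(n-m) mod 4]

Computing each output sample:
(x ⊛ y)[0] = 4
(x ⊛ y)[1] = 7
(x ⊛ y)[2] = 0
(x ⊛ y)[3] = 5

x ⊛ y = [4, 7, 0, 5]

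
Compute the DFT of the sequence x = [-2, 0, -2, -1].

X[k] = Σ(n=0 to 3) x[n] · ω_4^(nk)
where ω_4 = e^(-2πi/4)

Computing each X[k]:
X[0] = -5
X[1] = -1i
X[2] = -3
X[3] = 1i

X = [-5, -1i, -3, 1i]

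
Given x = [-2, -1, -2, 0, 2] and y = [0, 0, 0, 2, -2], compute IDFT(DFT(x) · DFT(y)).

(x ⊛ y)[n] = Σ(m=0 to 4) x[m] · y[(n-m) mod 5]

Computing each output sample:
(x ⊛ y)[0] = -2
(x ⊛ y)[1] = 4
(x ⊛ y)[2] = 4
(x ⊛ y)[3] = -8
(x ⊛ y)[4] = 2

x ⊛ y = [-2, 4, 4, -8, 2]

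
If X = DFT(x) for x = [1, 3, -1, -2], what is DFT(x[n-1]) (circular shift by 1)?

Time shift by 1: X_shifted[k] = ω_4^(1k) · X[k]
Shifted x = [-2, 1, 3, -1]

DFT(x[n-1]) = [1, -5-2i, 1, -5+2i]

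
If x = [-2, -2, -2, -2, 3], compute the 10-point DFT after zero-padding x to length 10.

Original 5-point DFT: [-5, 1.5451+4.7553i, -4.0451+2.9389i, -4.0451-2.9389i, 1.5451-4.7553i]
Zero-padded 10-point DFT provides frequency interpolation.

DFT_10([x, 0, ...]) = [-5, -6.0451+3.2164i, 1.5451+4.7553i, -0.4549-3.3022i, -4.0451+2.9389i, 3, -4.0451-2.9389i, -0.4549+3.3022i, 1.5451-4.7553i, -6.0451-3.2164i]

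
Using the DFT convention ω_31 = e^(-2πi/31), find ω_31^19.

ω_31^19 = e^(-2πi·19/31)
= cos(-2π·19/31) + i·sin(-2π·19/31)
= cos(-38π/31) + i·sin(-38π/31)

ω_31^19 = cos(-38π/31) + i·sin(-38π/31) = -0.7588+0.6514i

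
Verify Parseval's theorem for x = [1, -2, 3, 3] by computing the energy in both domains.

Time domain:
Σ|x[n]|² = |1|² + |-2|² + |3|² + |3|² = 23.0000

Frequency domain:
(1/4)Σ|X[k]|² = (1/4)(|5|² + |-2+5i|² + |3|² + |-2-5i|²) = (1/4)·92.0000 = 23.0000

Both sides agree, confirming Parseval's theorem.

Σ|x[n]|² = (1/N)Σ|X[k]|² = 23.0000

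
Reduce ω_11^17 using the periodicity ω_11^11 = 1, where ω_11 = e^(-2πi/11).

Since ω_11^11 = 1, powers reduce modulo 11.
17 mod 11 = 6
So ω_11^17 = ω_11^6 = e^(-2πi·6/11)

ω_11^17 = ω_11^6 = -0.9595+0.2817i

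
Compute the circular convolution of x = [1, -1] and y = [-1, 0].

(x ⊛ y)[n] = Σ(m=0 to 1) x[m] · y[(n-m) mod 2]

Computing each output sample:
(x ⊛ y)[0] = -1
(x ⊛ y)[1] = 1

x ⊛ y = [-1, 1]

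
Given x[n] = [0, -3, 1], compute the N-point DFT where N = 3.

X[k] = Σ(n=0 to 2) x[n] · ω_3^(nk)
where ω_3 = e^(-2πi/3)

Computing each X[k]:
X[0] = -2
X[1] = 1.0000+3.4641i
X[2] = 1.0000-3.4641i

X = [-2, 1.0000+3.4641i, 1.0000-3.4641i]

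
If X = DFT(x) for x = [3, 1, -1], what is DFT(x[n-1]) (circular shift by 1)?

Time shift by 1: X_shifted[k] = ω_3^(1k) · X[k]
Shifted x = [-1, 3, 1]

DFT(x[n-1]) = [3, -3.0000-1.7321i, -3.0000+1.7321i]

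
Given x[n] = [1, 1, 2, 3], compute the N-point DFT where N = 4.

X[k] = Σ(n=0 to 3) x[n] · ω_4^(nk)
where ω_4 = e^(-2πi/4)

Computing each X[k]:
X[0] = 7
X[1] = -1+2i
X[2] = -1
X[3] = -1-2i

X = [7, -1+2i, -1, -1-2i]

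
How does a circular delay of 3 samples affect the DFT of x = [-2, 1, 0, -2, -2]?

Time shift by 3: X_shifted[k] = ω_5^(3k) · X[k]
Shifted x = [0, -2, -2, -2, 1]

DFT(x[n-3]) = [-5, 2.9271+2.8532i, -0.4271+1.7634i, -0.4271-1.7634i, 2.9271-2.8532i]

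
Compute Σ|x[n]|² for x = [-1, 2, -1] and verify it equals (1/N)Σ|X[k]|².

Time domain:
Σ|x[n]|² = |-1|² + |2|² + |-1|² = 6.0000

Frequency domain:
(1/3)Σ|X[k]|² = (1/3)(|0|² + |-1.5000-2.5981i|² + |-1.5000+2.5981i|²) = (1/3)·18.0000 = 6.0000

Both sides agree, confirming Parseval's theorem.

Σ|x[n]|² = (1/N)Σ|X[k]|² = 6.0000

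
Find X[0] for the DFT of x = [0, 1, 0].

X[0] = Σ(n=0 to 2) x[n] · ω_3^0 = Σ x[n]
= (0) + (1) + (0)

X[0] = 1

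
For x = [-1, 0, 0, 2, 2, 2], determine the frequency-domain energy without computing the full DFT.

Parseval: Σ|x[n]|² = (1/N)Σ|X[k]|², so Σ|X[k]|² = N·Σ|x[n]|² = 6·13.0000

Σ|X[k]|² = N·Σ|x[n]|² = 6·13.0000 = 78.0000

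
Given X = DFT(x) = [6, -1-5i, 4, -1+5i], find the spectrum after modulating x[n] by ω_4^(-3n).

Modulation property: DFT(ω_4^(-3n)·x[n]) = X[(k-3) mod 4], so circularly shift X by 3 positions.

X[k-3] = [-1-5i, 4, -1+5i, 6]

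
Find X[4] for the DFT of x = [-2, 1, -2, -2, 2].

X[4] = Σ(n=0 to 4) x[n] · ω_5^(4n) where ω_5 = e^(-2πi/5)
= (-2)·ω_5^0 + (1)·ω_5^4 + (-2)·ω_5^8 + (-2)·ω_5^12 + (2)·ω_5^16

X[4] = 2.1631-0.9511i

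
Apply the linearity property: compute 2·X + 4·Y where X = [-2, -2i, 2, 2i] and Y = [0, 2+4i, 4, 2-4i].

By linearity: DFT(2x + 4y) = 2·DFT(x) + 4·DFT(y)
= 2·[-2, -2i, 2, 2i] + 4·[0, 2+4i, 4, 2-4i]

Computing element-wise:
Z[0] = 2·(-2) + 4·(0) = -4
Z[1] = 2·(-2i) + 4·(2+4i) = 8+12i
Z[2] = 2·(2) + 4·(4) = 20
Z[3] = 2·(2i) + 4·(2-4i) = 8-12i

DFT(2x + 4y) = 2·X + 4·Y = [-4, 8+12i, 20, 8-12i]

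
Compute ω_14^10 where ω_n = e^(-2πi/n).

ω_14^10 = e^(-2πi·10/14)
= cos(-2π·10/14) + i·sin(-2π·10/14)
= cos(-20π/14) + i·sin(-20π/14)

ω_14^10 = cos(-20π/14) + i·sin(-20π/14) = -0.2225+0.9749i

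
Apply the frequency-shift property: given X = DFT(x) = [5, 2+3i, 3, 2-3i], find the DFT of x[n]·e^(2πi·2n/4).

Modulation property: DFT(ω_4^(-2n)·x[n]) = X[(k-2) mod 4], so circularly shift X by 2 positions.

X[k-2] = [3, 2-3i, 5, 2+3i]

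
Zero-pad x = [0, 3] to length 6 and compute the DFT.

Original 2-point DFT: [3, -3]
Zero-padded 6-point DFT provides frequency interpolation.

DFT_6([x, 0, ...]) = [3, 1.5000-2.5981i, -1.5000-2.5981i, -3, -1.5000+2.5981i, 1.5000+2.5981i]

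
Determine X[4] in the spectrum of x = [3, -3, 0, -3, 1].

X[4] = Σ(n=0 to 4) x[n] · ω_5^(4n) where ω_5 = e^(-2πi/5)
= (3)·ω_5^0 + (-3)·ω_5^4 + (0)·ω_5^8 + (-3)·ω_5^12 + (1)·ω_5^16

X[4] = 4.8090-2.0409i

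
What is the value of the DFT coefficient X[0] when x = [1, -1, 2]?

X[0] = Σ(n=0 to 2) x[n] · ω_3^0 = Σ x[n]
= (1) + (-1) + (2)

X[0] = 2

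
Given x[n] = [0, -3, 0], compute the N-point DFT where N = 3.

X[k] = Σ(n=0 to 2) x[n] · ω_3^(nk)
where ω_3 = e^(-2πi/3)

Computing each X[k]:
X[0] = -3
X[1] = 1.5000+2.5981i
X[2] = 1.5000-2.5981i

X = [-3, 1.5000+2.5981i, 1.5000-2.5981i]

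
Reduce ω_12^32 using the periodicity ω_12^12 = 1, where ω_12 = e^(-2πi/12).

Since ω_12^12 = 1, powers reduce modulo 12.
32 mod 12 = 8
So ω_12^32 = ω_12^8 = e^(-2πi·8/12)

ω_12^32 = ω_12^8 = -0.5000+0.8660i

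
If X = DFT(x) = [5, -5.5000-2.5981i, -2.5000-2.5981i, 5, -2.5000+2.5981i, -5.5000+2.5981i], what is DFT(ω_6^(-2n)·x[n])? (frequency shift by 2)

Modulation property: DFT(ω_6^(-2n)·x[n]) = X[(k-2) mod 6], so circularly shift X by 2 positions.

X[k-2] = [-2.5000+2.5981i, -5.5000+2.5981i, 5, -5.5000-2.5981i, -2.5000-2.5981i, 5]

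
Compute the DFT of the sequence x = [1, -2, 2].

X[k] = Σ(n=0 to 2) x[n] · ω_3^(nk)
where ω_3 = e^(-2πi/3)

Computing each X[k]:
X[0] = 1
X[1] = 1.0000+3.4641i
X[2] = 1.0000-3.4641i

X = [1, 1.0000+3.4641i, 1.0000-3.4641i]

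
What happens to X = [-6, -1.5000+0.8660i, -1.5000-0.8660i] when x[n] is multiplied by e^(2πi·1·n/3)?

Modulation property: DFT(ω_3^(-1n)·x[n]) = X[(k-1) mod 3], so circularly shift X by 1 positions.

X[k-1] = [-1.5000-0.8660i, -6, -1.5000+0.8660i]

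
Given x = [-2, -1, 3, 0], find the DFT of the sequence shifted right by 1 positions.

Time shift by 1: X_shifted[k] = ω_4^(1k) · X[k]
Shifted x = [0, -2, -1, 3]

DFT(x[n-1]) = [0, 1+5i, -2, 1-5i]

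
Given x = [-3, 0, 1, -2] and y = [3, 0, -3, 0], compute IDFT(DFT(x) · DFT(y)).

(x ⊛ y)[n] = Σ(m=0 to 3) x[m] · y[(n-m) mod 4]

Computing each output sample:
(x ⊛ y)[0] = -12
(x ⊛ y)[1] = 6
(x ⊛ y)[2] = 12
(x ⊛ y)[3] = -6

x ⊛ y = [-12, 6, 12, -6]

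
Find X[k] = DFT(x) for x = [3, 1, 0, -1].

X[k] = Σ(n=0 to 3) x[n] · ω_4^(nk)
where ω_4 = e^(-2πi/4)

Computing each X[k]:
X[0] = 3
X[1] = 3-2i
X[2] = 3
X[3] = 3+2i

X = [3, 3-2i, 3, 3+2i]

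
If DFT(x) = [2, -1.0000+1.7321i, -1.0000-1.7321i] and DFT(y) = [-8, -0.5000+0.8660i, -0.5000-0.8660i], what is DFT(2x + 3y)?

By linearity: DFT(2x + 3y) = 2·DFT(x) + 3·DFT(y)
= 2·[2, -1.0000+1.7321i, -1.0000-1.7321i] + 3·[-8, -0.5000+0.8660i, -0.5000-0.8660i]

Computing element-wise:
Z[0] = 2·(2) + 3·(-8) = -20
Z[1] = 2·(-1.0000+1.7321i) + 3·(-0.5000+0.8660i) = -3.5000+6.0622i
Z[2] = 2·(-1.0000-1.7321i) + 3·(-0.5000-0.8660i) = -3.5000-6.0622i

DFT(2x + 3y) = 2·X + 3·Y = [-20, -3.5000+6.0622i, -3.5000-6.0622i]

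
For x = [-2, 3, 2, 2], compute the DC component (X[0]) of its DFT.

X[0] = Σ(n=0 to 3) x[n] · ω_4^0 = Σ x[n]
= (-2) + (3) + (2) + (2)

X[0] = 5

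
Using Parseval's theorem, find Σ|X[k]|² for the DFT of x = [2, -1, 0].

Parseval: Σ|x[n]|² = (1/N)Σ|X[k]|², so Σ|X[k]|² = N·Σ|x[n]|² = 3·5.0000

Σ|X[k]|² = N·Σ|x[n]|² = 3·5.0000 = 15.0000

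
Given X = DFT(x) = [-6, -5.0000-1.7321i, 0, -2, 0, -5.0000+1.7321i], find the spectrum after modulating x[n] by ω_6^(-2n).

Modulation property: DFT(ω_6^(-2n)·x[n]) = X[(k-2) mod 6], so circularly shift X by 2 positions.

X[k-2] = [0, -5.0000+1.7321i, -6, -5.0000-1.7321i, 0, -2]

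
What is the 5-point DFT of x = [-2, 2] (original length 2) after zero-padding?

Original 2-point DFT: [0, -4]
Zero-padded 5-point DFT provides frequency interpolation.

DFT_5([x, 0, ...]) = [0, -1.3820-1.9021i, -3.6180-1.1756i, -3.6180+1.1756i, -1.3820+1.9021i]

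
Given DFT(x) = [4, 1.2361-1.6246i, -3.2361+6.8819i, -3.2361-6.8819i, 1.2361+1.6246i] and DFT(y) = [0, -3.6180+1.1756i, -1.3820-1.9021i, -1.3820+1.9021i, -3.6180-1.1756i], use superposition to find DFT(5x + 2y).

By linearity: DFT(5x + 2y) = 5·DFT(x) + 2·DFT(y)
= 5·[4, 1.2361-1.6246i, -3.2361+6.8819i, -3.2361-6.8819i, 1.2361+1.6246i] + 2·[0, -3.6180+1.1756i, -1.3820-1.9021i, -1.3820+1.9021i, -3.6180-1.1756i]

Computing element-wise:
Z[0] = 5·(4) + 2·(0) = 20
Z[1] = 5·(1.2361-1.6246i) + 2·(-3.6180+1.1756i) = -1.0555-5.7718i
Z[2] = 5·(-3.2361+6.8819i) + 2·(-1.3820-1.9021i) = -18.9445+30.6053i
Z[3] = 5·(-3.2361-6.8819i) + 2·(-1.3820+1.9021i) = -18.9445-30.6053i
Z[4] = 5·(1.2361+1.6246i) + 2·(-3.6180-1.1756i) = -1.0555+5.7718i

DFT(5x + 2y) = 5·X + 2·Y = [20, -1.0555-5.7718i, -18.9445+30.6053i, -18.9445-30.6053i, -1.0555+5.7718i]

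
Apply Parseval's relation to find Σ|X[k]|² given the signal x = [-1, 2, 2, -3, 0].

Parseval: Σ|x[n]|² = (1/N)Σ|X[k]|², so Σ|X[k]|² = N·Σ|x[n]|² = 5·18.0000

Σ|X[k]|² = N·Σ|x[n]|² = 5·18.0000 = 90.0000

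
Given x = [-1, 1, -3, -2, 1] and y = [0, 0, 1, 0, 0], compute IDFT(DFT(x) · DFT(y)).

(x ⊛ y)[n] = Σ(m=0 to 4) x[m] · y[(n-m) mod 5]

Computing each output sample:
(x ⊛ y)[0] = -2
(x ⊛ y)[1] = 1
(x ⊛ y)[2] = -1
(x ⊛ y)[3] = 1
(x ⊛ y)[4] = -3

x ⊛ y = [-2, 1, -1, 1, -3]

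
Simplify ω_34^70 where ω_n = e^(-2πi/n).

Since ω_34^34 = 1, powers reduce modulo 34.
70 mod 34 = 2
So ω_34^70 = ω_34^2 = e^(-2πi·2/34)

ω_34^70 = ω_34^2 = 0.9325-0.3612i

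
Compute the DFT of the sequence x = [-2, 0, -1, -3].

X[k] = Σ(n=0 to 3) x[n] · ω_4^(nk)
where ω_4 = e^(-2πi/4)

Computing each X[k]:
X[0] = -6
X[1] = -1-3i
X[2] = 0
X[3] = -1+3i

X = [-6, -1-3i, 0, -1+3i]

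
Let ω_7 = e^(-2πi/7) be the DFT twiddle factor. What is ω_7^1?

ω_7^1 = e^(-2πi·1/7)
= cos(-2π·1/7) + i·sin(-2π·1/7)
= cos(-2π/7) + i·sin(-2π/7)

ω_7^1 = cos(-2π/7) + i·sin(-2π/7) = 0.6235-0.7818i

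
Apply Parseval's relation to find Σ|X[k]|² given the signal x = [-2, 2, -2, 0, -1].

Parseval: Σ|x[n]|² = (1/N)Σ|X[k]|², so Σ|X[k]|² = N·Σ|x[n]|² = 5·13.0000

Σ|X[k]|² = N·Σ|x[n]|² = 5·13.0000 = 65.0000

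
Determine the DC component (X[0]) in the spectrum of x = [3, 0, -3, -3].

X[0] = Σ(n=0 to 3) x[n] · ω_4^0 = Σ x[n]
= (3) + (0) + (-3) + (-3)

X[0] = -3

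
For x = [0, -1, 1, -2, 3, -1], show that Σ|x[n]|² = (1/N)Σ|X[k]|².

Time domain:
Σ|x[n]|² = |0|² + |-1|² + |1|² + |-2|² + |3|² + |-1|² = 16.0000

Frequency domain:
(1/6)Σ|X[k]|² = (1/6)(|0|² + |-1.0000+1.7321i|² + |-3.0000-1.7321i|² + |8|² + |-3.0000+1.7321i|² + |-1.0000-1.7321i|²) = (1/6)·96.0000 = 16.0000

Both sides agree, confirming Parseval's theorem.

Σ|x[n]|² = (1/N)Σ|X[k]|² = 16.0000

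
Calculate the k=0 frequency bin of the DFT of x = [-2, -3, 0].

X[0] = Σ(n=0 to 2) x[n] · ω_3^0 = Σ x[n]
= (-2) + (-3) + (0)

X[0] = -5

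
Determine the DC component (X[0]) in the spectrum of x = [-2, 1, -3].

X[0] = Σ(n=0 to 2) x[n] · ω_3^0 = Σ x[n]
= (-2) + (1) + (-3)

X[0] = -4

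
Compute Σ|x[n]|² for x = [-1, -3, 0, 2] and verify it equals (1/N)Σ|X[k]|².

Time domain:
Σ|x[n]|² = |-1|² + |-3|² + |0|² + |2|² = 14.0000

Frequency domain:
(1/4)Σ|X[k]|² = (1/4)(|-2|² + |-1+5i|² + |0|² + |-1-5i|²) = (1/4)·56.0000 = 14.0000

Both sides agree, confirming Parseval's theorem.

Σ|x[n]|² = (1/N)Σ|X[k]|² = 14.0000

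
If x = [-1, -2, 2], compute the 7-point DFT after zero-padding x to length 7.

Original 3-point DFT: [-1, -1.0000+3.4641i, -1.0000-3.4641i]
Zero-padded 7-point DFT provides frequency interpolation.

DFT_7([x, 0, ...]) = [-1, -2.6920-0.3862i, -2.3569+2.8176i, 2.0489+2.4314i, 2.0489-2.4314i, -2.3569-2.8176i, -2.6920+0.3862i]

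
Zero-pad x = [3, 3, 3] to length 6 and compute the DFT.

Original 3-point DFT: [9, 0, 0]
Zero-padded 6-point DFT provides frequency interpolation.

DFT_6([x, 0, ...]) = [9, 3.0000-5.1962i, 0, 3, 0, 3.0000+5.1962i]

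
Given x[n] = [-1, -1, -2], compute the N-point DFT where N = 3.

X[k] = Σ(n=0 to 2) x[n] · ω_3^(nk)
where ω_3 = e^(-2πi/3)

Computing each X[k]:
X[0] = -4
X[1] = 0.5000-0.8660i
X[2] = 0.5000+0.8660i

X = [-4, 0.5000-0.8660i, 0.5000+0.8660i]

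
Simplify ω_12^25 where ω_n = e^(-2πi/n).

Since ω_12^12 = 1, powers reduce modulo 12.
25 mod 12 = 1
So ω_12^25 = ω_12^1 = e^(-2πi·1/12)

ω_12^25 = ω_12^1 = 0.8660-0.5000i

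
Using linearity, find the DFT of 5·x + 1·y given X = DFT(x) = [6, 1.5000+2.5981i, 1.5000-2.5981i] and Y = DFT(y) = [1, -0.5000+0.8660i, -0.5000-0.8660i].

By linearity: DFT(5x + 1y) = 5·DFT(x) + 1·DFT(y)
= 5·[6, 1.5000+2.5981i, 1.5000-2.5981i] + 1·[1, -0.5000+0.8660i, -0.5000-0.8660i]

Computing element-wise:
Z[0] = 5·(6) + 1·(1) = 31
Z[1] = 5·(1.5000+2.5981i) + 1·(-0.5000+0.8660i) = 7.0000+13.8565i
Z[2] = 5·(1.5000-2.5981i) + 1·(-0.5000-0.8660i) = 7.0000-13.8565i

DFT(5x + 1y) = 5·X + 1·Y = [31, 7.0000+13.8565i, 7.0000-13.8565i]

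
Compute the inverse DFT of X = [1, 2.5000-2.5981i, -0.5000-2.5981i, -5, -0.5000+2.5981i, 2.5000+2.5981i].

x[n] = (1/6) Σ(k=0 to 5) X[k] · e^(2πikn/6)

Computing each x[n]:
x[0] = 0
x[1] = 3
x[2] = -1
x[3] = 0
x[4] = -1
x[5] = 0

x = [0, 3, -1, 0, -1, 0]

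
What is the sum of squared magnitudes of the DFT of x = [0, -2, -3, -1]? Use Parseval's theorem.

Parseval: Σ|x[n]|² = (1/N)Σ|X[k]|², so Σ|X[k]|² = N·Σ|x[n]|² = 4·14.0000

Σ|X[k]|² = N·Σ|x[n]|² = 4·14.0000 = 56.0000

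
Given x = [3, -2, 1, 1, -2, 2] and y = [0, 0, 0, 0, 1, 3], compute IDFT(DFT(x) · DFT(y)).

(x ⊛ y)[n] = Σ(m=0 to 5) x[m] · y[(n-m) mod 6]

Computing each output sample:
(x ⊛ y)[0] = -5
(x ⊛ y)[1] = 4
(x ⊛ y)[2] = 1
(x ⊛ y)[3] = -4
(x ⊛ y)[4] = 9
(x ⊛ y)[5] = 7

x ⊛ y = [-5, 4, 1, -4, 9, 7]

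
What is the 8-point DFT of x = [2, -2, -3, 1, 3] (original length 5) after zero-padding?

Original 5-point DFT: [1, 3.9271+7.1064i, 0.5729-0.8653i, 0.5729+0.8653i, 3.9271-7.1064i]
Zero-padded 8-point DFT provides frequency interpolation.

DFT_8([x, 0, ...]) = [1, -3.1213+3.7071i, 8+3i, 1.1213-2.2929i, 3, 1.1213+2.2929i, 8-3i, -3.1213-3.7071i]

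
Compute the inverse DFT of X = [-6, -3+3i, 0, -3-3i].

x[n] = (1/4) Σ(k=0 to 3) X[k] · e^(2πikn/4)

Computing each x[n]:
x[0] = -3
x[1] = -3
x[2] = 0
x[3] = 0

x = [-3, -3, 0, 0]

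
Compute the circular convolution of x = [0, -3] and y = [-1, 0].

(x ⊛ y)[n] = Σ(m=0 to 1) x[m] · y[(n-m) mod 2]

Computing each output sample:
(x ⊛ y)[0] = 0
(x ⊛ y)[1] = 3

x ⊛ y = [0, 3]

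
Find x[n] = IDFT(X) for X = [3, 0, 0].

x[n] = (1/3) Σ(k=0 to 2) X[k] · e^(2πikn/3)

Computing each x[n]:
x[0] = 1
x[1] = 1
x[2] = 1

x = [1, 1, 1]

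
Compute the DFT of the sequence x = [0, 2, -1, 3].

X[k] = Σ(n=0 to 3) x[n] · ω_4^(nk)
where ω_4 = e^(-2πi/4)

Computing each X[k]:
X[0] = 4
X[1] = 1+1i
X[2] = -6
X[3] = 1-1i

X = [4, 1+1i, -6, 1-1i]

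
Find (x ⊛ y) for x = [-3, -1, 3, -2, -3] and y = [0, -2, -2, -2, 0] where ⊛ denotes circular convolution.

(x ⊛ y)[n] = Σ(m=0 to 4) x[m] · y[(n-m) mod 5]

Computing each output sample:
(x ⊛ y)[0] = 4
(x ⊛ y)[1] = 16
(x ⊛ y)[2] = 14
(x ⊛ y)[3] = 2
(x ⊛ y)[4] = 0

x ⊛ y = [4, 16, 14, 2, 0]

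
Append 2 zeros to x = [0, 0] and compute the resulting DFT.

Original 2-point DFT: [0, 0]
Zero-padded 4-point DFT provides frequency interpolation.

DFT_4([x, 0, ...]) = [0, 0, 0, 0]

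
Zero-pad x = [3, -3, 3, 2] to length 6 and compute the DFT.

Original 4-point DFT: [5, 5i, 7, -5i]
Zero-padded 6-point DFT provides frequency interpolation.

DFT_6([x, 0, ...]) = [5, -2, 5.0000+5.1962i, 7, 5.0000-5.1962i, -2]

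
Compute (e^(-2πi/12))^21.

Since ω_12^12 = 1, powers reduce modulo 12.
21 mod 12 = 9
So ω_12^21 = ω_12^9 = e^(-2πi·9/12)

ω_12^21 = ω_12^9 = 1i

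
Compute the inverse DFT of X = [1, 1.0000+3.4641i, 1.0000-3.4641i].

x[n] = (1/3) Σ(k=0 to 2) X[k] · e^(2πikn/3)

Computing each x[n]:
x[0] = 1
x[1] = -2
x[2] = 2

x = [1, -2, 2]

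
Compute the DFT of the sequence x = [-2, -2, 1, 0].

X[k] = Σ(n=0 to 3) x[n] · ω_4^(nk)
where ω_4 = e^(-2πi/4)

Computing each X[k]:
X[0] = -3
X[1] = -3+2i
X[2] = 1
X[3] = -3-2i

X = [-3, -3+2i, 1, -3-2i]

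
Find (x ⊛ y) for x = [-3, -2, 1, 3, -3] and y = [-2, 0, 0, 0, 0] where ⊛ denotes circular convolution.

(x ⊛ y)[n] = Σ(m=0 to 4) x[m] · y[(n-m) mod 5]

Computing each output sample:
(x ⊛ y)[0] = 6
(x ⊛ y)[1] = 4
(x ⊛ y)[2] = -2
(x ⊛ y)[3] = -6
(x ⊛ y)[4] = 6

x ⊛ y = [6, 4, -2, -6, 6]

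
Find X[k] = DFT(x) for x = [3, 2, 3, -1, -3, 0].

X[k] = Σ(n=0 to 5) x[n] · ω_6^(nk)
where ω_6 = e^(-2πi/6)

Computing each X[k]:
X[0] = 4
X[1] = 5.0000-6.9282i
X[2] = 1.0000+3.4641i
X[3] = 2
X[4] = 1.0000-3.4641i
X[5] = 5.0000+6.9282i

X = [4, 5.0000-6.9282i, 1.0000+3.4641i, 2, 1.0000-3.4641i, 5.0000+6.9282i]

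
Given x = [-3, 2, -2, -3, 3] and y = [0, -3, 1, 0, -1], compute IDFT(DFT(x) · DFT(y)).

(x ⊛ y)[n] = Σ(m=0 to 4) x[m] · y[(n-m) mod 5]

Computing each output sample:
(x ⊛ y)[0] = -14
(x ⊛ y)[1] = 14
(x ⊛ y)[2] = -6
(x ⊛ y)[3] = 5
(x ⊛ y)[4] = 10

x ⊛ y = [-14, 14, -6, 5, 10]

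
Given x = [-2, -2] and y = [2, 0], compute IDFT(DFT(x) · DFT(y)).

(x ⊛ y)[n] = Σ(m=0 to 1) x[m] · y[(n-m) mod 2]

Computing each output sample:
(x ⊛ y)[0] = -4
(x ⊛ y)[1] = -4

x ⊛ y = [-4, -4]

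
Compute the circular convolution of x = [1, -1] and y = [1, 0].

(x ⊛ y)[n] = Σ(m=0 to 1) x[m] · y[(n-m) mod 2]

Computing each output sample:
(x ⊛ y)[0] = 1
(x ⊛ y)[1] = -1

x ⊛ y = [1, -1]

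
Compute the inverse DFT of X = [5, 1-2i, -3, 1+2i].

x[n] = (1/4) Σ(k=0 to 3) X[k] · e^(2πikn/4)

Computing each x[n]:
x[0] = 1
x[1] = 3
x[2] = 0
x[3] = 1

x = [1, 3, 0, 1]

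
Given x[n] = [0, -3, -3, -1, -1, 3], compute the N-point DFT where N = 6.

X[k] = Σ(n=0 to 5) x[n] · ω_6^(nk)
where ω_6 = e^(-2πi/6)

Computing each X[k]:
X[0] = -5
X[1] = 3.0000+6.9282i
X[2] = 1.0000+3.4641i
X[3] = -3
X[4] = 1.0000-3.4641i
X[5] = 3.0000-6.9282i

X = [-5, 3.0000+6.9282i, 1.0000+3.4641i, -3, 1.0000-3.4641i, 3.0000-6.9282i]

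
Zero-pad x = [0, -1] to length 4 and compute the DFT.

Original 2-point DFT: [-1, 1]
Zero-padded 4-point DFT provides frequency interpolation.

DFT_4([x, 0, ...]) = [-1, 1i, 1, -1i]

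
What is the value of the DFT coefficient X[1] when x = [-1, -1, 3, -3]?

X[1] = Σ(n=0 to 3) x[n] · ω_4^(1n) where ω_4 = e^(-2πi/4)
= (-1)·ω_4^0 + (-1)·ω_4^1 + (3)·ω_4^2 + (-3)·ω_4^3

X[1] = -4-2i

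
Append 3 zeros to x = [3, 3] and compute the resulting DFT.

Original 2-point DFT: [6, 0]
Zero-padded 5-point DFT provides frequency interpolation.

DFT_5([x, 0, ...]) = [6, 3.9271-2.8532i, 0.5729-1.7634i, 0.5729+1.7634i, 3.9271+2.8532i]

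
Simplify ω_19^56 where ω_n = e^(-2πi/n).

Since ω_19^19 = 1, powers reduce modulo 19.
56 mod 19 = 18
So ω_19^56 = ω_19^18 = e^(-2πi·18/19)

ω_19^56 = ω_19^18 = 0.9458+0.3247i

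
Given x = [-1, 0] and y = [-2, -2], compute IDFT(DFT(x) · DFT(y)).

(x ⊛ y)[n] = Σ(m=0 to 1) x[m] · y[(n-m) mod 2]

Computing each output sample:
(x ⊛ y)[0] = 2
(x ⊛ y)[1] = 2

x ⊛ y = [2, 2]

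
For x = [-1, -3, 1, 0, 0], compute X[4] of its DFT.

X[4] = Σ(n=0 to 4) x[n] · ω_5^(4n) where ω_5 = e^(-2πi/5)
= (-1)·ω_5^0 + (-3)·ω_5^4 + (1)·ω_5^8 + (0)·ω_5^12 + (0)·ω_5^16

X[4] = -2.7361-2.2654i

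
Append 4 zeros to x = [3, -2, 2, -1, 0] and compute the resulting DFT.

Original 5-point DFT: [2, 1.5729+0.1388i, 4.9271+4.0287i, 4.9271-4.0287i, 1.5729-0.1388i]
Zero-padded 9-point DFT provides frequency interpolation.

DFT_9([x, 0, ...]) = [2, 2.3152+0.1820i, 1.2733+0.4195i, 2.0000+3.4641i, 6.9115+2.8356i, 6.9115-2.8356i, 2.0000-3.4641i, 1.2733-0.4195i, 2.3152-0.1820i]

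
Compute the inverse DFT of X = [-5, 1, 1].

x[n] = (1/3) Σ(k=0 to 2) X[k] · e^(2πikn/3)

Computing each x[n]:
x[0] = -1
x[1] = -2
x[2] = -2

x = [-1, -2, -2]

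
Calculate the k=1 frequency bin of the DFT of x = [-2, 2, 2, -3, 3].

X[1] = Σ(n=0 to 4) x[n] · ω_5^(1n) where ω_5 = e^(-2πi/5)
= (-2)·ω_5^0 + (2)·ω_5^1 + (2)·ω_5^2 + (-3)·ω_5^3 + (3)·ω_5^4

X[1] = 0.3541-1.9879i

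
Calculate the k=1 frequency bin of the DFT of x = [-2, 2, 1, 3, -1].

X[1] = Σ(n=0 to 4) x[n] · ω_5^(1n) where ω_5 = e^(-2πi/5)
= (-2)·ω_5^0 + (2)·ω_5^1 + (1)·ω_5^2 + (3)·ω_5^3 + (-1)·ω_5^4

X[1] = -4.9271-1.6776i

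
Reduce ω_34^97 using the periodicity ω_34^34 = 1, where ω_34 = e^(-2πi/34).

Since ω_34^34 = 1, powers reduce modulo 34.
97 mod 34 = 29
So ω_34^97 = ω_34^29 = e^(-2πi·29/34)

ω_34^97 = ω_34^29 = 0.6026+0.7980i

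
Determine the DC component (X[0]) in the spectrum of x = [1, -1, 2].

X[0] = Σ(n=0 to 2) x[n] · ω_3^0 = Σ x[n]
= (1) + (-1) + (2)

X[0] = 2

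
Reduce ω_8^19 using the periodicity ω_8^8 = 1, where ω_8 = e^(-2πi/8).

Since ω_8^8 = 1, powers reduce modulo 8.
19 mod 8 = 3
So ω_8^19 = ω_8^3 = e^(-2πi·3/8)

ω_8^19 = ω_8^3 = -0.7071-0.7071i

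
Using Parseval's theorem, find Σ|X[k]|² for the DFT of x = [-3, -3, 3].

Parseval: Σ|x[n]|² = (1/N)Σ|X[k]|², so Σ|X[k]|² = N·Σ|x[n]|² = 3·27.0000

Σ|X[k]|² = N·Σ|x[n]|² = 3·27.0000 = 81.0000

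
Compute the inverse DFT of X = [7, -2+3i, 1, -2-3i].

x[n] = (1/4) Σ(k=0 to 3) X[k] · e^(2πikn/4)

Computing each x[n]:
x[0] = 1
x[1] = 0
x[2] = 3
x[3] = 3

x = [1, 0, 3, 3]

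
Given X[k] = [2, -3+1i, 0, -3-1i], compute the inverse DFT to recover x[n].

x[n] = (1/4) Σ(k=0 to 3) X[k] · e^(2πikn/4)

Computing each x[n]:
x[0] = -1
x[1] = 0
x[2] = 2
x[3] = 1

x = [-1, 0, 2, 1]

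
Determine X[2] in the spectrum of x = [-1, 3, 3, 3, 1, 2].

X[2] = Σ(n=0 to 5) x[n] · ω_6^(2n) where ω_6 = e^(-2πi/6)
= (-1)·ω_6^0 + (3)·ω_6^2 + (3)·ω_6^4 + (3)·ω_6^6 + (1)·ω_6^8 + (2)·ω_6^10

X[2] = -2.5000+0.8660i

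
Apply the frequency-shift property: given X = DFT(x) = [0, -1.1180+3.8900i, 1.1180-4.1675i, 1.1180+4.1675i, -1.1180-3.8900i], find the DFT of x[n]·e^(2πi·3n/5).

Modulation property: DFT(ω_5^(-3n)·x[n]) = X[(k-3) mod 5], so circularly shift X by 3 positions.

X[k-3] = [1.1180-4.1675i, 1.1180+4.1675i, -1.1180-3.8900i, 0, -1.1180+3.8900i]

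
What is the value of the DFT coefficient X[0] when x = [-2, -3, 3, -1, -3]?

X[0] = Σ(n=0 to 4) x[n] · ω_5^0 = Σ x[n]
= (-2) + (-3) + (3) + (-1) + (-3)

X[0] = -6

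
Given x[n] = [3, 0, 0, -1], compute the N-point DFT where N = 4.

X[k] = Σ(n=0 to 3) x[n] · ω_4^(nk)
where ω_4 = e^(-2πi/4)

Computing each X[k]:
X[0] = 2
X[1] = 3-1i
X[2] = 4
X[3] = 3+1i

X = [2, 3-1i, 4, 3+1i]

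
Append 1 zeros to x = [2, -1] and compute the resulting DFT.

Original 2-point DFT: [1, 3]
Zero-padded 3-point DFT provides frequency interpolation.

DFT_3([x, 0, ...]) = [1, 2.5000+0.8660i, 2.5000-0.8660i]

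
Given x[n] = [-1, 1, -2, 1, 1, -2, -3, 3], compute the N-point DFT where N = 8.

X[k] = Σ(n=0 to 7) x[n] · ω_8^(nk)
where ω_8 = e^(-2πi/8)

Computing each X[k]:
X[0] = -2
X[1] = 1.5355-1.7071i
X[2] = 5+5i
X[3] = -5.5355+0.2929i
X[4] = -8
X[5] = -5.5355-0.2929i
X[6] = 5-5i
X[7] = 1.5355+1.7071i

X = [-2, 1.5355-1.7071i, 5+5i, -5.5355+0.2929i, -8, -5.5355-0.2929i, 5-5i, 1.5355+1.7071i]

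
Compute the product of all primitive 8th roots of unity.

The primitive 8th roots of unity are ω_8^k for k coprime to 8: k ∈ {1, 3, 5, 7}
Their product equals the constant term of the cyclotomic polynomial Φ_8(x) up to sign.
For n ≥ 3, the product of all primitive nth roots of unity is 1. (For n=1 it is 1; for n=2 it is -1.)

1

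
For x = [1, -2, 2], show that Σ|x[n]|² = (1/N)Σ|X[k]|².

Time domain:
Σ|x[n]|² = |1|² + |-2|² + |2|² = 9.0000

Frequency domain:
(1/3)Σ|X[k]|² = (1/3)(|1|² + |1.0000+3.4641i|² + |1.0000-3.4641i|²) = (1/3)·27.0000 = 9.0000

Both sides agree, confirming Parseval's theorem.

Σ|x[n]|² = (1/N)Σ|X[k]|² = 9.0000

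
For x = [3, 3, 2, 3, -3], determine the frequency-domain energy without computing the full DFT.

Parseval: Σ|x[n]|² = (1/N)Σ|X[k]|², so Σ|X[k]|² = N·Σ|x[n]|² = 5·40.0000

Σ|X[k]|² = N·Σ|x[n]|² = 5·40.0000 = 200.0000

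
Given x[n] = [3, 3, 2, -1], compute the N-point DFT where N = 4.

X[k] = Σ(n=0 to 3) x[n] · ω_4^(nk)
where ω_4 = e^(-2πi/4)

Computing each X[k]:
X[0] = 7
X[1] = 1-4i
X[2] = 3
X[3] = 1+4i

X = [7, 1-4i, 3, 1+4i]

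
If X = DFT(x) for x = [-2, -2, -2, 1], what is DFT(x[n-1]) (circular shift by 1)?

Time shift by 1: X_shifted[k] = ω_4^(1k) · X[k]
Shifted x = [1, -2, -2, -2]

DFT(x[n-1]) = [-5, 3, 3, 3]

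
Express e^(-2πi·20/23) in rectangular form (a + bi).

ω_23^20 = e^(-2πi·20/23)
= cos(-2π·20/23) + i·sin(-2π·20/23)
= cos(-40π/23) + i·sin(-40π/23)

ω_23^20 = cos(-40π/23) + i·sin(-40π/23) = 0.6826+0.7308i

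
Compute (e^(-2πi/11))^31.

Since ω_11^11 = 1, powers reduce modulo 11.
31 mod 11 = 9
So ω_11^31 = ω_11^9 = e^(-2πi·9/11)

ω_11^31 = ω_11^9 = 0.4154+0.9096i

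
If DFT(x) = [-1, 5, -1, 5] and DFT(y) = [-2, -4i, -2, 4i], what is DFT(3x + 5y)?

By linearity: DFT(3x + 5y) = 3·DFT(x) + 5·DFT(y)
= 3·[-1, 5, -1, 5] + 5·[-2, -4i, -2, 4i]

Computing element-wise:
Z[0] = 3·(-1) + 5·(-2) = -13
Z[1] = 3·(5) + 5·(-4i) = 15-20i
Z[2] = 3·(-1) + 5·(-2) = -13
Z[3] = 3·(5) + 5·(4i) = 15+20i

DFT(3x + 5y) = 3·X + 5·Y = [-13, 15-20i, -13, 15+20i]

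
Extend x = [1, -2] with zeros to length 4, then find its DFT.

Original 2-point DFT: [-1, 3]
Zero-padded 4-point DFT provides frequency interpolation.

DFT_4([x, 0, ...]) = [-1, 1+2i, 3, 1-2i]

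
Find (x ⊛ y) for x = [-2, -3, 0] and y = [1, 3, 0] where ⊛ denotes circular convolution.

(x ⊛ y)[n] = Σ(m=0 to 2) x[m] · y[(n-m) mod 3]

Computing each output sample:
(x ⊛ y)[0] = -2
(x ⊛ y)[1] = -9
(x ⊛ y)[2] = -9

x ⊛ y = [-2, -9, -9]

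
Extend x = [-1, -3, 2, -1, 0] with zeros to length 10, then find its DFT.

Original 5-point DFT: [-3, -2.7361+1.0898i, 1.7361+4.6165i, 1.7361-4.6165i, -2.7361-1.0898i]
Zero-padded 10-point DFT provides frequency interpolation.

DFT_10([x, 0, ...]) = [-3, -2.5000+0.8123i, -2.7361+1.0898i, -2.5000+3.4410i, 1.7361+4.6165i, 5, 1.7361-4.6165i, -2.5000-3.4410i, -2.7361-1.0898i, -2.5000-0.8123i]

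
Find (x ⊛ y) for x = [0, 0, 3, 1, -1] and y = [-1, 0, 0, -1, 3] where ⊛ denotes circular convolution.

(x ⊛ y)[n] = Σ(m=0 to 4) x[m] · y[(n-m) mod 5]

Computing each output sample:
(x ⊛ y)[0] = -3
(x ⊛ y)[1] = 8
(x ⊛ y)[2] = 1
(x ⊛ y)[3] = -4
(x ⊛ y)[4] = 1

x ⊛ y = [-3, 8, 1, -4, 1]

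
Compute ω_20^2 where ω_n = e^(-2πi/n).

ω_20^2 = e^(-2πi·2/20)
= cos(-2π·2/20) + i·sin(-2π·2/20)
= cos(-4π/20) + i·sin(-4π/20)

ω_20^2 = cos(-4π/20) + i·sin(-4π/20) = 0.8090-0.5878i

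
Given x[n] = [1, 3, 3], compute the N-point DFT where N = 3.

X[k] = Σ(n=0 to 2) x[n] · ω_3^(nk)
where ω_3 = e^(-2πi/3)

Computing each X[k]:
X[0] = 7
X[1] = -2
X[2] = -2

X = [7, -2, -2]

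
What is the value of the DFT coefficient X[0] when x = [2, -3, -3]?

X[0] = Σ(n=0 to 2) x[n] · ω_3^0 = Σ x[n]
= (2) + (-3) + (-3)

X[0] = -4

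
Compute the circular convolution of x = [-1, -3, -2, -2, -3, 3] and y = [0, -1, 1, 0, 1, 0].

(x ⊛ y)[n] = Σ(m=0 to 5) x[m] · y[(n-m) mod 6]

Computing each output sample:
(x ⊛ y)[0] = -8
(x ⊛ y)[1] = 2
(x ⊛ y)[2] = -1
(x ⊛ y)[3] = 2
(x ⊛ y)[4] = -1
(x ⊛ y)[5] = -2

x ⊛ y = [-8, 2, -1, 2, -1, -2]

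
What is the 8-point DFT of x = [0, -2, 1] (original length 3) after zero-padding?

Original 3-point DFT: [-1, 0.5000+2.5981i, 0.5000-2.5981i]
Zero-padded 8-point DFT provides frequency interpolation.

DFT_8([x, 0, ...]) = [-1, -1.4142+0.4142i, -1+2i, 1.4142+2.4142i, 3, 1.4142-2.4142i, -1-2i, -1.4142-0.4142i]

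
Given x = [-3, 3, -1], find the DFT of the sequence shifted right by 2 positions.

Time shift by 2: X_shifted[k] = ω_3^(2k) · X[k]
Shifted x = [3, -1, -3]

DFT(x[n-2]) = [-1, 5.0000-1.7321i, 5.0000+1.7321i]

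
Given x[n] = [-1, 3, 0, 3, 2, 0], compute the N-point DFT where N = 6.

X[k] = Σ(n=0 to 5) x[n] · ω_6^(nk)
where ω_6 = e^(-2πi/6)

Computing each X[k]:
X[0] = 7
X[1] = -3.5000-0.8660i
X[2] = -0.5000-4.3301i
X[3] = -5
X[4] = -0.5000+4.3301i
X[5] = -3.5000+0.8660i

X = [7, -3.5000-0.8660i, -0.5000-4.3301i, -5, -0.5000+4.3301i, -3.5000+0.8660i]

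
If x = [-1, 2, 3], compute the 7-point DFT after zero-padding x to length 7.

Original 3-point DFT: [4, -3.5000+0.8660i, -3.5000-0.8660i]
Zero-padded 7-point DFT provides frequency interpolation.

DFT_7([x, 0, ...]) = [4, -0.4206-4.4884i, -4.1479-0.6482i, -0.9315+1.4777i, -0.9315-1.4777i, -4.1479+0.6482i, -0.4206+4.4884i]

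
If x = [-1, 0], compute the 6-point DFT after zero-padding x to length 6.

Original 2-point DFT: [-1, -1]
Zero-padded 6-point DFT provides frequency interpolation.

DFT_6([x, 0, ...]) = [-1, -1, -1, -1, -1, -1]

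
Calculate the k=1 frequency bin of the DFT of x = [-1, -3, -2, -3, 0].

X[1] = Σ(n=0 to 4) x[n] · ω_5^(1n) where ω_5 = e^(-2πi/5)
= (-1)·ω_5^0 + (-3)·ω_5^1 + (-2)·ω_5^2 + (-3)·ω_5^3 + (0)·ω_5^4

X[1] = 2.1180+2.2654i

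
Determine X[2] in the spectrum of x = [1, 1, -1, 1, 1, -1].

X[2] = Σ(n=0 to 5) x[n] · ω_6^(2n) where ω_6 = e^(-2πi/6)
= (1)·ω_6^0 + (1)·ω_6^2 + (-1)·ω_6^4 + (1)·ω_6^6 + (1)·ω_6^8 + (-1)·ω_6^10

X[2] = 2.0000-3.4641i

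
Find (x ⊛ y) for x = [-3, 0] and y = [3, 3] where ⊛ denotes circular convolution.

(x ⊛ y)[n] = Σ(m=0 to 1) x[m] · y[(n-m) mod 2]

Computing each output sample:
(x ⊛ y)[0] = -9
(x ⊛ y)[1] = -9

x ⊛ y = [-9, -9]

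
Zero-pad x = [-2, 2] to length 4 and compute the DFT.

Original 2-point DFT: [0, -4]
Zero-padded 4-point DFT provides frequency interpolation.

DFT_4([x, 0, ...]) = [0, -2-2i, -4, -2+2i]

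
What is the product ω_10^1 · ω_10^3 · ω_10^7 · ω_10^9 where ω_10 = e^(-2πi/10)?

The primitive 10th roots of unity are ω_10^k for k coprime to 10: k ∈ {1, 3, 7, 9}
Their product equals the constant term of the cyclotomic polynomial Φ_10(x) up to sign.
For n ≥ 3, the product of all primitive nth roots of unity is 1. (For n=1 it is 1; for n=2 it is -1.)

1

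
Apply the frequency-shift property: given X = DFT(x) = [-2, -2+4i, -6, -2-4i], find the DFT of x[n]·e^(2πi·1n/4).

Modulation property: DFT(ω_4^(-1n)·x[n]) = X[(k-1) mod 4], so circularly shift X by 1 positions.

X[k-1] = [-2-4i, -2, -2+4i, -6]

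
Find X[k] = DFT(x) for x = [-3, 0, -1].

X[k] = Σ(n=0 to 2) x[n] · ω_3^(nk)
where ω_3 = e^(-2πi/3)

Computing each X[k]:
X[0] = -4
X[1] = -2.5000-0.8660i
X[2] = -2.5000+0.8660i

X = [-4, -2.5000-0.8660i, -2.5000+0.8660i]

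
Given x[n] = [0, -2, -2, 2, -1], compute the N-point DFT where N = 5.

X[k] = Σ(n=0 to 4) x[n] · ω_5^(nk)
where ω_5 = e^(-2πi/5)

Computing each X[k]:
X[0] = -3
X[1] = -0.9271+3.3022i
X[2] = 2.4271-3.2164i
X[3] = 2.4271+3.2164i
X[4] = -0.9271-3.3022i

X = [-3, -0.9271+3.3022i, 2.4271-3.2164i, 2.4271+3.2164i, -0.9271-3.3022i]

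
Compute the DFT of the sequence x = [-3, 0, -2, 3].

X[k] = Σ(n=0 to 3) x[n] · ω_4^(nk)
where ω_4 = e^(-2πi/4)

Computing each X[k]:
X[0] = -2
X[1] = -1+3i
X[2] = -8
X[3] = -1-3i

X = [-2, -1+3i, -8, -1-3i]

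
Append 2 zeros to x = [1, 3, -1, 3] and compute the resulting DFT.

Original 4-point DFT: [6, 2, -6, 2]
Zero-padded 6-point DFT provides frequency interpolation.

DFT_6([x, 0, ...]) = [6, -1.7321i, 3.0000-3.4641i, -6, 3.0000+3.4641i, 1.7321i]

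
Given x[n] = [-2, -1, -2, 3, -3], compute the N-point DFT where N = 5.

X[k] = Σ(n=0 to 4) x[n] · ω_5^(nk)
where ω_5 = e^(-2πi/5)

Computing each X[k]:
X[0] = -5
X[1] = -4.0451+1.0368i
X[2] = 1.5451-5.9309i
X[3] = 1.5451+5.9309i
X[4] = -4.0451-1.0368i

X = [-5, -4.0451+1.0368i, 1.5451-5.9309i, 1.5451+5.9309i, -4.0451-1.0368i]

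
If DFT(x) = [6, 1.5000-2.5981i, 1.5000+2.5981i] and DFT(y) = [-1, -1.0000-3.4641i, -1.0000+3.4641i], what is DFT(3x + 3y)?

By linearity: DFT(3x + 3y) = 3·DFT(x) + 3·DFT(y)
= 3·[6, 1.5000-2.5981i, 1.5000+2.5981i] + 3·[-1, -1.0000-3.4641i, -1.0000+3.4641i]

Computing element-wise:
Z[0] = 3·(6) + 3·(-1) = 15
Z[1] = 3·(1.5000-2.5981i) + 3·(-1.0000-3.4641i) = 1.5000-18.1866i
Z[2] = 3·(1.5000+2.5981i) + 3·(-1.0000+3.4641i) = 1.5000+18.1866i

DFT(3x + 3y) = 3·X + 3·Y = [15, 1.5000-18.1866i, 1.5000+18.1866i]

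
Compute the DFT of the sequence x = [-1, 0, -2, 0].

X[k] = Σ(n=0 to 3) x[n] · ω_4^(nk)
where ω_4 = e^(-2πi/4)

Computing each X[k]:
X[0] = -3
X[1] = 1
X[2] = -3
X[3] = 1

X = [-3, 1, -3, 1]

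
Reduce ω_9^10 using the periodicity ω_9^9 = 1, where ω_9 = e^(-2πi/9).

Since ω_9^9 = 1, powers reduce modulo 9.
10 mod 9 = 1
So ω_9^10 = ω_9^1 = e^(-2πi·1/9)

ω_9^10 = ω_9^1 = 0.7660-0.6428i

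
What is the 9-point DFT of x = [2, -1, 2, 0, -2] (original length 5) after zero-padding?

Original 5-point DFT: [1, -0.5451-2.1266i, 5.0451+1.3143i, 5.0451-1.3143i, -0.5451+2.1266i]
Zero-padded 9-point DFT provides frequency interpolation.

DFT_9([x, 0, ...]) = [1, 3.4606-0.6428i, -1.5851-0.9848i, 2.5000+4.3301i, 4.1245-0.3420i, 4.1245+0.3420i, 2.5000-4.3301i, -1.5851+0.9848i, 3.4606+0.6428i]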